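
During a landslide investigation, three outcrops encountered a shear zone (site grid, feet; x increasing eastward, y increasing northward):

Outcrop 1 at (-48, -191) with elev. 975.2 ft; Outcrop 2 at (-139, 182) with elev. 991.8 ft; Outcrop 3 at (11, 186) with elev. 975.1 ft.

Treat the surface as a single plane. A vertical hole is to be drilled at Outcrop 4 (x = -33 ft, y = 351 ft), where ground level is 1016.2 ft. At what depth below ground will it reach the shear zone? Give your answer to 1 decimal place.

33.3 ft

Two edge vectors: Outcrop 1→Outcrop 2 = (-91, 373, 16.6), Outcrop 1→Outcrop 3 = (59, 377, -0.1).
Normal n = (Outcrop 1→Outcrop 2) × (Outcrop 1→Outcrop 3) = (-6295.5, 970.3, -56314).
So ∂z/∂x = −n_x/n_z = −0.11179 and ∂z/∂y = −n_y/n_z = 0.01723.
Intercept c from Outcrop 1: 975.2 − 5.37 + 3.29 = 973.12.
At (-33, 351): z_contact = 3.69 + 6.05 + 973.12 = 982.86 ft.
Depth below ground = 1016.2 − 982.86 = 33.3 ft.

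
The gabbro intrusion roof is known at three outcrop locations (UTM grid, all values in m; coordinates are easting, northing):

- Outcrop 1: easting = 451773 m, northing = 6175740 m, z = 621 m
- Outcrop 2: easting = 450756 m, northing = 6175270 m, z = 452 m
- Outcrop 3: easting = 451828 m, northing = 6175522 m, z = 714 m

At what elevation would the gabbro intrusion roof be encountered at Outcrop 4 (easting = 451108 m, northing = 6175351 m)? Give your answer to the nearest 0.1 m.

Let the plane be z = a·easting + b·northing + c.
Outcrop 2−Outcrop 1: −1017a − 470b = −169;  Outcrop 3−Outcrop 1: 55a − 218b = 93.
Solving gives a = 0.325389003, b = −0.344511949.
Then c = 621 − a·451773 − b·6175740 = 1981235.26.
At (451108, 6175351): z = 146785.6 − 2127482.2 + 1981235.26 = 538.6 m.

538.6 m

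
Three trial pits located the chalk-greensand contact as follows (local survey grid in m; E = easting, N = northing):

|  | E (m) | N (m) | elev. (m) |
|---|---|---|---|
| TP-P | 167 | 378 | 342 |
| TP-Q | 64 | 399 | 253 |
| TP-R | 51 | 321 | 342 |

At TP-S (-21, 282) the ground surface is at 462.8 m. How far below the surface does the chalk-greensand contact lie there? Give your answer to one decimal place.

Two edge vectors: TP-P→TP-Q = (-103, 21, -89), TP-P→TP-R = (-116, -57, 0).
Normal n = (TP-P→TP-Q) × (TP-P→TP-R) = (-5073, 10324, 8307).
So ∂z/∂E = −n_x/n_z = 0.61069 and ∂z/∂N = −n_y/n_z = −1.24281.
Intercept c from TP-P: 342 − 101.99 + 469.78 = 709.80.
At (-21, 282): z_contact = −12.82 − 350.47 + 709.80 = 346.50 m.
Depth below ground = 462.8 − 346.50 = 116.3 m.

116.3 m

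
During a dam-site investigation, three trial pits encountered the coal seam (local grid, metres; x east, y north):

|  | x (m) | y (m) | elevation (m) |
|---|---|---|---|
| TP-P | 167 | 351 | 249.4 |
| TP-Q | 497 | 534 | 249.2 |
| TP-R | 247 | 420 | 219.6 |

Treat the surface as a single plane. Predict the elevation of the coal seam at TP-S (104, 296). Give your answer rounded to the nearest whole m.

Two edge vectors: TP-P→TP-Q = (330, 183, -0.2), TP-P→TP-R = (80, 69, -29.8).
Normal n = (TP-P→TP-Q) × (TP-P→TP-R) = (-5439.6, 9818, 8130).
So ∂z/∂x = −n_x/n_z = 0.66908 and ∂z/∂y = −n_y/n_z = −1.20763.
Intercept c from TP-P: 249.4 − 111.74 + 423.88 = 561.54.
At (104, 296): z = 69.6 − 357.5 + 561.54 = 273.7 m.

274 m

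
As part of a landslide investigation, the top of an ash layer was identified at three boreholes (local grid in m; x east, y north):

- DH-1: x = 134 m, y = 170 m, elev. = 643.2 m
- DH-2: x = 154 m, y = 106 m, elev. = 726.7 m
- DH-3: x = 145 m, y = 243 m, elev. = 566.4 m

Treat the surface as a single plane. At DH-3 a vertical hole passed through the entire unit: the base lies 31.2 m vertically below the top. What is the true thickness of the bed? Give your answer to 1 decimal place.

Two edge vectors: DH-1→DH-2 = (20, -64, 83.5), DH-1→DH-3 = (11, 73, -76.8).
Normal n = (DH-1→DH-2) × (DH-1→DH-3) = (-1180.3, 2454.5, 2164).
So ∂z/∂x = −n_x/n_z = 0.54543 and ∂z/∂y = −n_y/n_z = −1.13424.
|∇z| = √(a²+b²) = 1.25857, so dip δ = arctan(1.25857) = 51.53°.
True thickness = vertical thickness × cos δ = 31.2 × cos 51.53° = 19.4 m.

19.4 m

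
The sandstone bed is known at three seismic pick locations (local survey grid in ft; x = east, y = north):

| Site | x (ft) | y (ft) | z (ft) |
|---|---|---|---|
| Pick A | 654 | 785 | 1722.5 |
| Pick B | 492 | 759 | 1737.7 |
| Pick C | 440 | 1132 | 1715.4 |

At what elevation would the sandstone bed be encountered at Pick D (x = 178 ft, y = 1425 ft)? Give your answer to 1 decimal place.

1716.1 ft

Let the plane be z = a·x + b·y + c.
Pick B−Pick A: −162a − 26b = 15.2;  Pick C−Pick A: −214a + 347b = −7.1.
Solving gives a = −0.082389, b = −0.071271.
Then c = 1722.5 − a·654 − b·785 = 1832.33.
At (178, 1425): z = −14.7 − 101.6 + 1832.33 = 1716.1 ft.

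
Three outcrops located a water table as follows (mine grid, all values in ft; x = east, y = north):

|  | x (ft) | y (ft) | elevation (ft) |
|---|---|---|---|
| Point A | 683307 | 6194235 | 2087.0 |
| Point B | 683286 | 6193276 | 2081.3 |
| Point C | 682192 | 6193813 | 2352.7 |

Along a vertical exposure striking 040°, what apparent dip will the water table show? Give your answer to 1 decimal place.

Let the plane be z = a·x + b·y + c.
Point B−Point A: −21a − 959b = −5.7;  Point C−Point A: −1115a − 422b = 265.7.
Solving gives a = −0.24256, b = 0.01126.
Unit vector along 040° is (sin 40°, cos 40°) = (0.6428, 0.7660).
Slope in that direction = a·(0.6428) + b·(0.7660) = −0.14729.
Apparent dip = arctan|0.14729| = 8.4° (true dip is 13.6°, so apparent ≤ true as expected).

8.4°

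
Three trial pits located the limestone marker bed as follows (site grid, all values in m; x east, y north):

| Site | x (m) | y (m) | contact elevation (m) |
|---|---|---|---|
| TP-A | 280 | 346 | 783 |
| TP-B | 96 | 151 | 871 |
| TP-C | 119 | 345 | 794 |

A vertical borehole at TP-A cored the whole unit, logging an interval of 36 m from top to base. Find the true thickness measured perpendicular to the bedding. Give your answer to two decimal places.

Let the plane be z = a·x + b·y + c.
TP-B−TP-A: −184a − 195b = 88;  TP-C−TP-A: −161a − 1b = 11.
Solving gives a = −0.06591, b = −0.38909.
|∇z| = √(a²+b²) = 0.39464, so dip δ = arctan(0.39464) = 21.54°.
True thickness = vertical thickness × cos δ = 36 × cos 21.54° = 33.49 m.

33.49 m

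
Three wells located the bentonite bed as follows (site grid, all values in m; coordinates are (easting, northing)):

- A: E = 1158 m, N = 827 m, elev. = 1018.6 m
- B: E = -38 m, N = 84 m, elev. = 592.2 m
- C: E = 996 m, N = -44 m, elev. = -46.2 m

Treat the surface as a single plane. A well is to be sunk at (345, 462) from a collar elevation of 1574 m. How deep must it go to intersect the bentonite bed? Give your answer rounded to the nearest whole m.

662 m

Let the plane be z = a·E + b·N + c.
B−A: −1196a − 743b = −426.4;  C−A: −162a − 871b = −1064.8.
Solving gives a = −0.45558, b = 1.30724.
Then c = 1018.6 − a·1158 − b·827 = 465.08.
At (345, 462): z_contact = −157.2 + 603.9 + 465.08 = 911.8 m.
Depth below ground = 1574 − 911.8 = 662 m.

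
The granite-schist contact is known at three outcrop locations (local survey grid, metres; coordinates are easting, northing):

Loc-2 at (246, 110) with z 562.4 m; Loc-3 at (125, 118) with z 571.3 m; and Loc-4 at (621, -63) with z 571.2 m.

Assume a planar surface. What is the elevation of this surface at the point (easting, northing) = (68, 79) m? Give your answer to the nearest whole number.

586 m

Let the plane be z = a·easting + b·northing + c.
Loc-3−Loc-2: −121a + 8b = 8.9;  Loc-4−Loc-2: 375a − 173b = 8.8.
Solving gives a = −0.08978, b = −0.24549.
Then c = 562.4 − a·246 − b·110 = 611.49.
At (68, 79): z = −6.1 − 19.4 + 611.49 = 586.0 m.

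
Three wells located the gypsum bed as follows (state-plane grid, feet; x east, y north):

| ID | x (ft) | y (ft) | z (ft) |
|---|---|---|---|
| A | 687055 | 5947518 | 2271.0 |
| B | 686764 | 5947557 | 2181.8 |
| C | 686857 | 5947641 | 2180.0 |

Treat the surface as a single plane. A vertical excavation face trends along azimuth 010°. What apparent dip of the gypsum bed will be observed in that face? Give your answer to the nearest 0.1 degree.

Two edge vectors: A→B = (-291, 39, -89.2), A→C = (-198, 123, -91).
Normal n = (A→B) × (A→C) = (7422.6, -8819.4, -28071).
So ∂z/∂x = −n_x/n_z = 0.26442 and ∂z/∂y = −n_y/n_z = −0.31418.
Unit vector along 010° is (sin 10°, cos 10°) = (0.1736, 0.9848).
Slope in that direction = a·(0.1736) + b·(0.9848) = −0.26349.
Apparent dip = arctan|0.26349| = 14.8° (true dip is 22.3°, so apparent ≤ true as expected).

14.8°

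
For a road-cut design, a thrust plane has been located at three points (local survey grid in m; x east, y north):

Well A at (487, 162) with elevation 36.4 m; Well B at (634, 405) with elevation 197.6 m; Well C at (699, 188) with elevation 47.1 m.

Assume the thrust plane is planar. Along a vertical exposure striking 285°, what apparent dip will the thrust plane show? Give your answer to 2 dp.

11.81°

Two edge vectors: Well A→Well B = (147, 243, 161.2), Well A→Well C = (212, 26, 10.7).
Normal n = (Well A→Well B) × (Well A→Well C) = (-1591.1, 32601.5, -47694).
So ∂z/∂x = −n_x/n_z = −0.03336 and ∂z/∂y = −n_y/n_z = 0.68356.
Unit vector along 285° is (sin 285°, cos 285°) = (-0.9659, 0.2588).
Slope in that direction = a·(-0.9659) + b·(0.2588) = 0.20914.
Apparent dip = arctan|0.20914| = 11.81° (true dip is 34.4°, so apparent ≤ true as expected).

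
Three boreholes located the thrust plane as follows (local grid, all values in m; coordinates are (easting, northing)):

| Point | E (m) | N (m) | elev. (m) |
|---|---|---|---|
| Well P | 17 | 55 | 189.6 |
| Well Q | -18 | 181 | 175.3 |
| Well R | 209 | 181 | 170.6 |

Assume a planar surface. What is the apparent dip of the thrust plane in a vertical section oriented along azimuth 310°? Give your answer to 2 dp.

3.48°

Two edge vectors: Well P→Well Q = (-35, 126, -14.3), Well P→Well R = (192, 126, -19).
Normal n = (Well P→Well Q) × (Well P→Well R) = (-592.2, -3410.6, -28602).
So ∂z/∂E = −n_x/n_z = −0.02070 and ∂z/∂N = −n_y/n_z = −0.11924.
Unit vector along 310° is (sin 310°, cos 310°) = (-0.7660, 0.6428).
Slope in that direction = a·(-0.7660) + b·(0.6428) = −0.06079.
Apparent dip = arctan|0.06079| = 3.48° (true dip is 6.9°, so apparent ≤ true as expected).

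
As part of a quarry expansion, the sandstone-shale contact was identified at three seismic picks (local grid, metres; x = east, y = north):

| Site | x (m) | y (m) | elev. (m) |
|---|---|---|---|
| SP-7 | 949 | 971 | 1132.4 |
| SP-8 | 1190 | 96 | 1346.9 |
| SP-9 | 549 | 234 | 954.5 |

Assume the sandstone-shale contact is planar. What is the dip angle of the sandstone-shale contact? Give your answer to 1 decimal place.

Let the plane be z = a·x + b·y + c.
SP-8−SP-7: 241a − 875b = 214.5;  SP-9−SP-7: −400a − 737b = −177.9.
Solving gives a = 0.59465, b = −0.08136.
Gradient magnitude |∇z| = √(a² + b²) = √(0.35361 + 0.00662) = 0.60019.
True dip = arctan(0.60019) = 31.0°, dipping toward W (azimuth ≈ 278°).

31.0°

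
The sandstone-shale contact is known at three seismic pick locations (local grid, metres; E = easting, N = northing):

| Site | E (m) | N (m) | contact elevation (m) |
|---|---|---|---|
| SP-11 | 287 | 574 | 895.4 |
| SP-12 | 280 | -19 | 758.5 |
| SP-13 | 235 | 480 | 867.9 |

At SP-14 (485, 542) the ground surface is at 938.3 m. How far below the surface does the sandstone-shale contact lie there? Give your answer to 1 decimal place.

27.7 m

Let the plane be z = a·E + b·N + c.
SP-12−SP-11: −7a − 593b = −136.9;  SP-13−SP-11: −52a − 94b = −27.5.
Solving gives a = 0.11395, b = 0.22951.
Then c = 895.4 − a·287 − b·574 = 730.95.
At (485, 542): z_contact = 55.27 + 124.40 + 730.95 = 910.62 m.
Depth below ground = 938.3 − 910.62 = 27.7 m.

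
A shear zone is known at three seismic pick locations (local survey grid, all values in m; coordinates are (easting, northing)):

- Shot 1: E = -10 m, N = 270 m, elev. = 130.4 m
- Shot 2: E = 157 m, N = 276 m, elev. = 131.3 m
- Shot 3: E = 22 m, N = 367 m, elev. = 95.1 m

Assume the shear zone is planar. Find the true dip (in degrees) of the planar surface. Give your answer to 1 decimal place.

Let the plane be z = a·E + b·N + c.
Shot 2−Shot 1: 167a + 6b = 0.9;  Shot 3−Shot 1: 32a + 97b = −35.3.
Solving gives a = 0.01869, b = −0.37008.
Gradient magnitude |∇z| = √(a² + b²) = √(0.00035 + 0.13696) = 0.37055.
True dip = arctan(0.37055) = 20.3°, dipping toward N (azimuth ≈ 357°).

20.3°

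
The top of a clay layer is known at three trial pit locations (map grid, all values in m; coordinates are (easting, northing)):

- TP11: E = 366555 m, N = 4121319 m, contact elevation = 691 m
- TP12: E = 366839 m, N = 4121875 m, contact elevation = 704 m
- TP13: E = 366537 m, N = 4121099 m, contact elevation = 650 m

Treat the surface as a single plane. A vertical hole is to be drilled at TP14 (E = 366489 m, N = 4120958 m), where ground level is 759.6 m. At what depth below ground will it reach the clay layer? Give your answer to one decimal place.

Two edge vectors: TP11→TP12 = (284, 556, 13), TP11→TP13 = (-18, -220, -41).
Normal n = (TP11→TP12) × (TP11→TP13) = (-19936, 11410, -52472).
So ∂z/∂E = −n_x/n_z = −0.379935966 and ∂z/∂N = −n_y/n_z = 0.217449306.
Intercept c from TP11: 691 + 139267.43 − 896177.96 = −756219.53.
At (366489, 4120958): z_contact = −139242.35 + 896099.46 − 756219.53 = 637.58 m.
Depth below ground = 759.6 − 637.58 = 122.0 m.

122.0 m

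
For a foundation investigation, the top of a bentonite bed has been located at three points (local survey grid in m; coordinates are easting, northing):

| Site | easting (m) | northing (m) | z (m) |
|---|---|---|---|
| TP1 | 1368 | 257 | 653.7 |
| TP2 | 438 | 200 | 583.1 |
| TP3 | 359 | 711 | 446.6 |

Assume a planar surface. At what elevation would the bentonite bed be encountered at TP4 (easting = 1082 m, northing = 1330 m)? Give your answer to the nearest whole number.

Two edge vectors: TP1→TP2 = (-930, -57, -70.6), TP1→TP3 = (-1009, 454, -207.1).
Normal n = (TP1→TP2) × (TP1→TP3) = (43857.1, -121367.6, -479733).
So ∂z/∂easting = −n_x/n_z = 0.09142 and ∂z/∂northing = −n_y/n_z = −0.25299.
Intercept c from TP1: 653.7 − 125.06 + 65.02 = 593.66.
At (1082, 1330): z = 98.9 − 336.5 + 593.66 = 356.1 m.

356 m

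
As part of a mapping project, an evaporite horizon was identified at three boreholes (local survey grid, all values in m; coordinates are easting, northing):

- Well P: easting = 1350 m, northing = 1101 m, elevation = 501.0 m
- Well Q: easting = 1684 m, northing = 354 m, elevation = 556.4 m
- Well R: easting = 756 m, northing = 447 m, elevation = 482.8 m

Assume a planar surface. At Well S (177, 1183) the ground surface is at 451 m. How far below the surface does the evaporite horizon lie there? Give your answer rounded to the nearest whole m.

Let the plane be z = a·easting + b·northing + c.
Well Q−Well P: 334a − 747b = 55.4;  Well R−Well P: −594a − 654b = −18.2.
Solving gives a = 0.07525, b = −0.04052.
Then c = 501 − a·1350 − b·1101 = 444.02.
At (177, 1183): z_contact = 13.3 − 47.9 + 444.02 = 409.4 m.
Depth below ground = 451 − 409.4 = 42 m.

42 m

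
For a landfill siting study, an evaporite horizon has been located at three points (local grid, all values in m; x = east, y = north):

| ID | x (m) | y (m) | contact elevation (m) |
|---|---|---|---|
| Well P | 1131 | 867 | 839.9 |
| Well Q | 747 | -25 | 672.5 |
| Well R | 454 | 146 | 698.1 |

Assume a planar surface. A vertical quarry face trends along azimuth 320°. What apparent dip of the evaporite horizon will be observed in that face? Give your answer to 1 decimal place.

7.2°

Two edge vectors: Well P→Well Q = (-384, -892, -167.4), Well P→Well R = (-677, -721, -141.8).
Normal n = (Well P→Well Q) × (Well P→Well R) = (5790.2, 58878.6, -327020).
So ∂z/∂x = −n_x/n_z = 0.01771 and ∂z/∂y = −n_y/n_z = 0.18005.
Unit vector along 320° is (sin 320°, cos 320°) = (-0.6428, 0.7660).
Slope in that direction = a·(-0.6428) + b·(0.7660) = 0.12654.
Apparent dip = arctan|0.12654| = 7.2° (true dip is 10.3°, so apparent ≤ true as expected).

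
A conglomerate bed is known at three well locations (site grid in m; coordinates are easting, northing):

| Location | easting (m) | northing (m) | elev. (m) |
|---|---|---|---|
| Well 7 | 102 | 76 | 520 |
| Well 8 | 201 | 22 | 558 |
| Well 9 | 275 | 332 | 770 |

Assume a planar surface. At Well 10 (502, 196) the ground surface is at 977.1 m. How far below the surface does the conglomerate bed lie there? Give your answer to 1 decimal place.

Two edge vectors: Well 7→Well 8 = (99, -54, 38), Well 7→Well 9 = (173, 256, 250).
Normal n = (Well 7→Well 8) × (Well 7→Well 9) = (-23228, -18176, 34686).
So ∂z/∂easting = −n_x/n_z = 0.66966 and ∂z/∂northing = −n_y/n_z = 0.52402.
Intercept c from Well 7: 520 − 68.31 − 39.83 = 411.87.
At (502, 196): z_contact = 336.17 + 102.71 + 411.87 = 850.75 m.
Depth below ground = 977.1 − 850.75 = 126.4 m.

126.4 m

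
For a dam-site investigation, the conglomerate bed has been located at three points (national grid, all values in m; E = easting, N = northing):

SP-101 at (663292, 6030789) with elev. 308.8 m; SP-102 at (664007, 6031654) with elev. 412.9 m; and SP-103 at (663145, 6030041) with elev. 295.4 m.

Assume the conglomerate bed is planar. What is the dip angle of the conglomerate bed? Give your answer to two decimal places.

Two edge vectors: SP-101→SP-102 = (715, 865, 104.1), SP-101→SP-103 = (-147, -748, -13.4).
Normal n = (SP-101→SP-102) × (SP-101→SP-103) = (66275.8, -5721.7, -407665).
So ∂z/∂E = −n_x/n_z = 0.16257 and ∂z/∂N = −n_y/n_z = −0.01404.
Gradient magnitude |∇z| = √(a² + b²) = √(0.02643 + 0.00020) = 0.16318.
True dip = arctan(0.16318) = 9.27°, dipping toward W (azimuth ≈ 275°).

9.27°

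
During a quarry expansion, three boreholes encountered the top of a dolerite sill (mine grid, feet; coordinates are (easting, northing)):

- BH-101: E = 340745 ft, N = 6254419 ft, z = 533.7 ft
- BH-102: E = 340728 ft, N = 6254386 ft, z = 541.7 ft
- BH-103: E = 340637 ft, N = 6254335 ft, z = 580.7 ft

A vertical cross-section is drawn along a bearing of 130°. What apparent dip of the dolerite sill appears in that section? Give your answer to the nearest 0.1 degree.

16.5°

Two edge vectors: BH-101→BH-102 = (-17, -33, 8), BH-101→BH-103 = (-108, -84, 47).
Normal n = (BH-101→BH-102) × (BH-101→BH-103) = (-879, -65, -2136).
So ∂z/∂E = −n_x/n_z = −0.41152 and ∂z/∂N = −n_y/n_z = −0.03043.
Unit vector along 130° is (sin 130°, cos 130°) = (0.7660, -0.6428).
Slope in that direction = a·(0.7660) + b·(-0.6428) = −0.29568.
Apparent dip = arctan|0.29568| = 16.5° (true dip is 22.4°, so apparent ≤ true as expected).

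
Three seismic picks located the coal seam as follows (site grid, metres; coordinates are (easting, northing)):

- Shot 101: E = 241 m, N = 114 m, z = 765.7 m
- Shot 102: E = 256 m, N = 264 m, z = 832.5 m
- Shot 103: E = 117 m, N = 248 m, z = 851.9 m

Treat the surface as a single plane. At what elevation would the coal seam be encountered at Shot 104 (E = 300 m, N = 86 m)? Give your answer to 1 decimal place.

Two edge vectors: Shot 101→Shot 102 = (15, 150, 66.8), Shot 101→Shot 103 = (-124, 134, 86.2).
Normal n = (Shot 101→Shot 102) × (Shot 101→Shot 103) = (3978.8, -9576.2, 20610).
So ∂z/∂E = −n_x/n_z = −0.19305 and ∂z/∂N = −n_y/n_z = 0.46464.
Intercept c from Shot 101: 765.7 + 46.53 − 52.97 = 759.26.
At (300, 86): z = −57.9 + 40.0 + 759.26 = 741.3 m.

741.3 m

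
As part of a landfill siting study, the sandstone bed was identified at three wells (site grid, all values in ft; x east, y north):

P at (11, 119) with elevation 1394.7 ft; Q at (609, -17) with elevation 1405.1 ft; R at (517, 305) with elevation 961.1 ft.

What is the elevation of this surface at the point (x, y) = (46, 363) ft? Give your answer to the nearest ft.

Two edge vectors: P→Q = (598, -136, 10.4), P→R = (506, 186, -433.6).
Normal n = (P→Q) × (P→R) = (57035.2, 264555.2, 180044).
So ∂z/∂x = −n_x/n_z = −0.31678 and ∂z/∂y = −n_y/n_z = −1.46939.
Intercept c from P: 1394.7 + 3.48 + 174.86 = 1573.04.
At (46, 363): z = −14.6 − 533.4 + 1573.04 = 1025.1 ft.

1025 ft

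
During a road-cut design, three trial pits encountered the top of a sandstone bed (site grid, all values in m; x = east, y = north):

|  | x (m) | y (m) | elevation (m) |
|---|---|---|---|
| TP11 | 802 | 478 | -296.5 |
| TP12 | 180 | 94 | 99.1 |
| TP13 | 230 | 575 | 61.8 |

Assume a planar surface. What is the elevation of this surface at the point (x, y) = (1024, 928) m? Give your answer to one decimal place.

-441.5 m

Let the plane be z = a·x + b·y + c.
TP12−TP11: −622a − 384b = 395.6;  TP13−TP11: −572a + 97b = 358.3.
Solving gives a = −0.628470, b = −0.012217.
Then c = -296.5 − a·802 − b·478 = 213.37.
At (1024, 928): z = −643.6 − 11.3 + 213.37 = -441.5 m.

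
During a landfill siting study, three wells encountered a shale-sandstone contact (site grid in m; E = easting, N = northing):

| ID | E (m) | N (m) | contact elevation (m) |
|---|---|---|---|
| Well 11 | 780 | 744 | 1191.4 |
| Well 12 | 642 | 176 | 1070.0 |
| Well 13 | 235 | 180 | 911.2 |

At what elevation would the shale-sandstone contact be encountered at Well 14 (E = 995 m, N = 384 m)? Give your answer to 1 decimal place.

Two edge vectors: Well 11→Well 12 = (-138, -568, -121.4), Well 11→Well 13 = (-545, -564, -280.2).
Normal n = (Well 11→Well 12) × (Well 11→Well 13) = (90684, 27495.4, -231728).
So ∂z/∂E = −n_x/n_z = 0.39134 and ∂z/∂N = −n_y/n_z = 0.11865.
Intercept c from Well 11: 1191.4 − 305.24 − 88.28 = 797.88.
At (995, 384): z = 389.4 + 45.6 + 797.88 = 1232.8 m.

1232.8 m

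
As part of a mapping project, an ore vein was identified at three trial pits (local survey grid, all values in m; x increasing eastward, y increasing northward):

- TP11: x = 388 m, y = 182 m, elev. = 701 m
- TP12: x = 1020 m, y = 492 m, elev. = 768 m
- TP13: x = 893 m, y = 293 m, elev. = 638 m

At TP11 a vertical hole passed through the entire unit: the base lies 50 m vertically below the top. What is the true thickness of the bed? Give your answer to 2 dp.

37.02 m

Two edge vectors: TP11→TP12 = (632, 310, 67), TP11→TP13 = (505, 111, -63).
Normal n = (TP11→TP12) × (TP11→TP13) = (-26967, 73651, -86398).
So ∂z/∂x = −n_x/n_z = −0.31213 and ∂z/∂y = −n_y/n_z = 0.85246.
|∇z| = √(a²+b²) = 0.90781, so dip δ = arctan(0.90781) = 42.23°.
True thickness = vertical thickness × cos δ = 50 × cos 42.23° = 37.02 m.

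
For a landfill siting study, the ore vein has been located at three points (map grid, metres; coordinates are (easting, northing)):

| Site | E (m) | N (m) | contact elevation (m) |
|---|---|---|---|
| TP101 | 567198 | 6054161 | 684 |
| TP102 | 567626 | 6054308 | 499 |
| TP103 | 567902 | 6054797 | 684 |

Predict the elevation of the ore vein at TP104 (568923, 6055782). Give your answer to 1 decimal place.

Two edge vectors: TP101→TP102 = (428, 147, -185), TP101→TP103 = (704, 636, 0).
Normal n = (TP101→TP102) × (TP101→TP103) = (117660, -130240, 168720).
So ∂z/∂E = −n_x/n_z = −0.697368421 and ∂z/∂N = −n_y/n_z = 0.771929825.
Intercept c from TP101: 684 + 395545.97 − 4673387.44 = −4277157.46.
At (568923, 6055782): z = −396748.9 + 4674638.7 − 4277157.46 = 732.3 m.

732.3 m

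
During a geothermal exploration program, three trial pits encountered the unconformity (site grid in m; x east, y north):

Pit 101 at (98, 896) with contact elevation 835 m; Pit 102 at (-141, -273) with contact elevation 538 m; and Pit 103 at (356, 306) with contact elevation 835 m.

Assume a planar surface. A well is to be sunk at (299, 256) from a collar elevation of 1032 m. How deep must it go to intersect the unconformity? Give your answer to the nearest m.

Let the plane be z = a·x + b·y + c.
Pit 102−Pit 101: −239a − 1169b = −297;  Pit 103−Pit 101: 258a − 590b = 0.
Solving gives a = 0.39590, b = 0.17312.
Then c = 835 − a·98 − b·896 = 641.08.
At (299, 256): z_contact = 118.4 + 44.3 + 641.08 = 803.8 m.
Depth below ground = 1032 − 803.8 = 228 m.

228 m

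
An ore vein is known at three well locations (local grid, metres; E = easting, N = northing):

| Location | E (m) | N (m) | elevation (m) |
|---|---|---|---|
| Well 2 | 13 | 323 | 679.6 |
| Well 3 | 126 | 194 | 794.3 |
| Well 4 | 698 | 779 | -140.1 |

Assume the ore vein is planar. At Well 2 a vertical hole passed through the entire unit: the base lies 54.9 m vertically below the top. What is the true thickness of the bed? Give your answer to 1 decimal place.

33.8 m

Two edge vectors: Well 2→Well 3 = (113, -129, 114.7), Well 2→Well 4 = (685, 456, -819.7).
Normal n = (Well 2→Well 3) × (Well 2→Well 4) = (53438.1, 171195.6, 139893).
So ∂z/∂E = −n_x/n_z = −0.38199 and ∂z/∂N = −n_y/n_z = −1.22376.
|∇z| = √(a²+b²) = 1.28199, so dip δ = arctan(1.28199) = 52.04°.
True thickness = vertical thickness × cos δ = 54.9 × cos 52.04° = 33.8 m.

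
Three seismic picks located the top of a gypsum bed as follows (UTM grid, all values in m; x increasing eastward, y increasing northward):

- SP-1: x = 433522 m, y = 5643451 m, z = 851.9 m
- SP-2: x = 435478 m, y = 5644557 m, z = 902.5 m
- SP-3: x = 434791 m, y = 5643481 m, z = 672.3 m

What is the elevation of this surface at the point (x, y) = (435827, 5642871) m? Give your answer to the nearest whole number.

330 m

Two edge vectors: SP-1→SP-2 = (1956, 1106, 50.6), SP-1→SP-3 = (1269, 30, -179.6).
Normal n = (SP-1→SP-2) × (SP-1→SP-3) = (-200155.6, 415509, -1344834).
So ∂z/∂x = −n_x/n_z = −0.14883294 and ∂z/∂y = −n_y/n_z = 0.30896676.
Intercept c from SP-1: 851.9 + 64522.35 − 1743638.76 = −1678264.50.
At (435827, 5642871): z = −64865.4 + 1743459.6 − 1678264.50 = 329.6 m.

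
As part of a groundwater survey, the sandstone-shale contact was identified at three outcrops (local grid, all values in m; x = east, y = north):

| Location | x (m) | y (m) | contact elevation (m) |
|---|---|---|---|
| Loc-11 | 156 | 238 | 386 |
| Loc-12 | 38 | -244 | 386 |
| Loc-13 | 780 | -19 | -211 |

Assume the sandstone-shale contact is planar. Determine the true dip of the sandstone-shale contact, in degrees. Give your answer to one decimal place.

Let the plane be z = a·x + b·y + c.
Loc-12−Loc-11: −118a − 482b = 0;  Loc-13−Loc-11: 624a − 257b = −597.
Solving gives a = −0.86910, b = 0.21277.
Gradient magnitude |∇z| = √(a² + b²) = √(0.75534 + 0.04527) = 0.89477.
True dip = arctan(0.89477) = 41.8°, dipping toward ESE (azimuth ≈ 104°).

41.8°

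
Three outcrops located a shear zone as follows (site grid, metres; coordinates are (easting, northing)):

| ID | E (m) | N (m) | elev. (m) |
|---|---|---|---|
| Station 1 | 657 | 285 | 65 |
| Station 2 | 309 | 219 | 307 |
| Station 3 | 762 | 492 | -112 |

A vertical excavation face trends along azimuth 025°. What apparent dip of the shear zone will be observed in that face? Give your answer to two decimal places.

36.98°

Two edge vectors: Station 1→Station 2 = (-348, -66, 242), Station 1→Station 3 = (105, 207, -177).
Normal n = (Station 1→Station 2) × (Station 1→Station 3) = (-38412, -36186, -65106).
So ∂z/∂E = −n_x/n_z = −0.58999 and ∂z/∂N = −n_y/n_z = −0.55580.
Unit vector along 025° is (sin 25°, cos 25°) = (0.4226, 0.9063).
Slope in that direction = a·(0.4226) + b·(0.9063) = −0.75307.
Apparent dip = arctan|0.75307| = 36.98° (true dip is 39.0°, so apparent ≤ true as expected).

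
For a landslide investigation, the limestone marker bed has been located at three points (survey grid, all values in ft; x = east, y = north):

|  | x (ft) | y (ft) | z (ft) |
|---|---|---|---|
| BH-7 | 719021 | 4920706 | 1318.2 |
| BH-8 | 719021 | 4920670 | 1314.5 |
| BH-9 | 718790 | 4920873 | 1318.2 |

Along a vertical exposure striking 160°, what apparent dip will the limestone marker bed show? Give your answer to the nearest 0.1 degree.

Two edge vectors: BH-7→BH-8 = (0, -36, -3.7), BH-7→BH-9 = (-231, 167, 0).
Normal n = (BH-7→BH-8) × (BH-7→BH-9) = (617.9, 854.7, -8316).
So ∂z/∂x = −n_x/n_z = 0.07430 and ∂z/∂y = −n_y/n_z = 0.10278.
Unit vector along 160° is (sin 160°, cos 160°) = (0.3420, -0.9397).
Slope in that direction = a·(0.3420) + b·(-0.9397) = −0.07117.
Apparent dip = arctan|0.07117| = 4.1° (true dip is 7.2°, so apparent ≤ true as expected).

4.1°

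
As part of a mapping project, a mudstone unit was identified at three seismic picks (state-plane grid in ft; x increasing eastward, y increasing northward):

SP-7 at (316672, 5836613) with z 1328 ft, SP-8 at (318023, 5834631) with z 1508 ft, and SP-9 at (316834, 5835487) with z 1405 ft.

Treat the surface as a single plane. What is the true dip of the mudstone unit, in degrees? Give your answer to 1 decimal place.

4.3°

Two edge vectors: SP-7→SP-8 = (1351, -1982, 180), SP-7→SP-9 = (162, -1126, 77).
Normal n = (SP-7→SP-8) × (SP-7→SP-9) = (50066, -74867, -1200142).
So ∂z/∂x = −n_x/n_z = 0.04172 and ∂z/∂y = −n_y/n_z = −0.06238.
Gradient magnitude |∇z| = √(a² + b²) = √(0.00174 + 0.00389) = 0.07505.
True dip = arctan(0.07505) = 4.3°, dipping toward NW (azimuth ≈ 326°).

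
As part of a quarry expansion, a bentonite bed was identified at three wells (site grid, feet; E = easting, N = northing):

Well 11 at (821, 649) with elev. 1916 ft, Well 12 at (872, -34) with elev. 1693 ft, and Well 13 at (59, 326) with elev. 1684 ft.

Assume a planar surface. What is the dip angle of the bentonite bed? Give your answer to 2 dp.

20.55°

Two edge vectors: Well 11→Well 12 = (51, -683, -223), Well 11→Well 13 = (-762, -323, -232).
Normal n = (Well 11→Well 12) × (Well 11→Well 13) = (86427, 181758, -536919).
So ∂z/∂E = −n_x/n_z = 0.16097 and ∂z/∂N = −n_y/n_z = 0.33852.
Gradient magnitude |∇z| = √(a² + b²) = √(0.02591 + 0.11460) = 0.37484.
True dip = arctan(0.37484) = 20.55°, dipping toward SSW (azimuth ≈ 205°).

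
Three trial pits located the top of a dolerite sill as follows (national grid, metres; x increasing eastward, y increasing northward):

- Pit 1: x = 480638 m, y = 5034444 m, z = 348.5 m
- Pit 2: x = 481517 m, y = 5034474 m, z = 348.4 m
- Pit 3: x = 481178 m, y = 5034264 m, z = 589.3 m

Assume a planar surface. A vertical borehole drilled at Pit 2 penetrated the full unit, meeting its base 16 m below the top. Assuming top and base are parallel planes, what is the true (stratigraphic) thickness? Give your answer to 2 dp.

10.17 m

Let the plane be z = a·x + b·y + c.
Pit 2−Pit 1: 879a + 30b = −0.1;  Pit 3−Pit 1: 540a − 180b = 240.8.
Solving gives a = 0.04131, b = −1.21384.
|∇z| = √(a²+b²) = 1.21454, so dip δ = arctan(1.21454) = 50.53°.
True thickness = vertical thickness × cos δ = 16 × cos 50.53° = 10.17 m.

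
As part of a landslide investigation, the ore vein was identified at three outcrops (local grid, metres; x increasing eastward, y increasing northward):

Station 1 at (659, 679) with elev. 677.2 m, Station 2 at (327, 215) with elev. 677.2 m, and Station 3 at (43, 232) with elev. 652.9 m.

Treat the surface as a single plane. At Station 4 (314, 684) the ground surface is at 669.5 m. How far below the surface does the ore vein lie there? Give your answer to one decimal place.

Two edge vectors: Station 1→Station 2 = (-332, -464, 0), Station 1→Station 3 = (-616, -447, -24.3).
Normal n = (Station 1→Station 2) × (Station 1→Station 3) = (11275.2, -8067.6, -137420).
So ∂z/∂x = −n_x/n_z = 0.08205 and ∂z/∂y = −n_y/n_z = −0.05871.
Intercept c from Station 1: 677.2 − 54.07 + 39.86 = 662.99.
At (314, 684): z_contact = 25.76 − 40.16 + 662.99 = 648.60 m.
Depth below ground = 669.5 − 648.60 = 20.9 m.

20.9 m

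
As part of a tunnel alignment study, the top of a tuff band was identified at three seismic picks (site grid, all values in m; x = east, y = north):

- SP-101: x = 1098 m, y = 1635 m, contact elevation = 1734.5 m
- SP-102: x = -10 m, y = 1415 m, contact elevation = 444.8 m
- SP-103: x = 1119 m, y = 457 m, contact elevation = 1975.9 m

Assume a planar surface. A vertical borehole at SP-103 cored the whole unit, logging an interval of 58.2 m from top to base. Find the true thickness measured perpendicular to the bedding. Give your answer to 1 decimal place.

37.0 m

Two edge vectors: SP-101→SP-102 = (-1108, -220, -1289.7), SP-101→SP-103 = (21, -1178, 241.4).
Normal n = (SP-101→SP-102) × (SP-101→SP-103) = (-1572374.6, 240387.5, 1309844).
So ∂z/∂x = −n_x/n_z = 1.20043 and ∂z/∂y = −n_y/n_z = −0.18352.
|∇z| = √(a²+b²) = 1.21438, so dip δ = arctan(1.21438) = 50.53°.
True thickness = vertical thickness × cos δ = 58.2 × cos 50.53° = 37.0 m.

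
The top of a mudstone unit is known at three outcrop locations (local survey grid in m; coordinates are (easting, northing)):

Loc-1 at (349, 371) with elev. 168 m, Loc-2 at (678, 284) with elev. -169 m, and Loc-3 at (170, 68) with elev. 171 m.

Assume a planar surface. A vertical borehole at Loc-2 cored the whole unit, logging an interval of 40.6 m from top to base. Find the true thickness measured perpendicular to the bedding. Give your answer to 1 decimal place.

Let the plane be z = a·E + b·N + c.
Loc-2−Loc-1: 329a − 87b = −337;  Loc-3−Loc-1: −179a − 303b = 3.
Solving gives a = −0.88818, b = 0.51480.
|∇z| = √(a²+b²) = 1.02659, so dip δ = arctan(1.02659) = 45.75°.
True thickness = vertical thickness × cos δ = 40.6 × cos 45.75° = 28.3 m.

28.3 m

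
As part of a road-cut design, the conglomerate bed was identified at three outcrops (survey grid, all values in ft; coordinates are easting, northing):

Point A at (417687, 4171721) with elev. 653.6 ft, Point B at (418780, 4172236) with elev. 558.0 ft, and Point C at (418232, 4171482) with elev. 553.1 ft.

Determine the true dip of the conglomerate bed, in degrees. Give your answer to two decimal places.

9.88°

Two edge vectors: Point A→Point B = (1093, 515, -95.6), Point A→Point C = (545, -239, -100.5).
Normal n = (Point A→Point B) × (Point A→Point C) = (-74605.9, 57744.5, -541902).
So ∂z/∂easting = −n_x/n_z = −0.13767 and ∂z/∂northing = −n_y/n_z = 0.10656.
Gradient magnitude |∇z| = √(a² + b²) = √(0.01895 + 0.01135) = 0.17409.
True dip = arctan(0.17409) = 9.88°, dipping toward SE (azimuth ≈ 128°).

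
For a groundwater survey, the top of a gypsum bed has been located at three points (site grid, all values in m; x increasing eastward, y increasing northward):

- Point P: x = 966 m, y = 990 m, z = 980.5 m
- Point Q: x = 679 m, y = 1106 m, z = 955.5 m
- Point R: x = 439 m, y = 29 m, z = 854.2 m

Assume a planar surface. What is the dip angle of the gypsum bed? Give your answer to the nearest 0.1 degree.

7.6°

Two edge vectors: Point P→Point Q = (-287, 116, -25), Point P→Point R = (-527, -961, -126.3).
Normal n = (Point P→Point Q) × (Point P→Point R) = (-38675.8, -23073.1, 336939).
So ∂z/∂x = −n_x/n_z = 0.11479 and ∂z/∂y = −n_y/n_z = 0.06848.
Gradient magnitude |∇z| = √(a² + b²) = √(0.01318 + 0.00469) = 0.13366.
True dip = arctan(0.13366) = 7.6°, dipping toward WSW (azimuth ≈ 239°).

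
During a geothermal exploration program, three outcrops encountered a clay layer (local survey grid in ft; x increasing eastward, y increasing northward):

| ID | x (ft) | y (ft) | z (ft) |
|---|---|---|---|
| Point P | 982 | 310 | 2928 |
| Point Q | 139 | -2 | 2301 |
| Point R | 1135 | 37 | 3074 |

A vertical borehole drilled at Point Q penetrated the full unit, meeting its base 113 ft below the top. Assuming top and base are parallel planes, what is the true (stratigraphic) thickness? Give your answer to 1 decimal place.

Two edge vectors: Point P→Point Q = (-843, -312, -627), Point P→Point R = (153, -273, 146).
Normal n = (Point P→Point Q) × (Point P→Point R) = (-216723, 27147, 277875).
So ∂z/∂x = −n_x/n_z = 0.77993 and ∂z/∂y = −n_y/n_z = −0.09770.
|∇z| = √(a²+b²) = 0.78602, so dip δ = arctan(0.78602) = 38.17°.
True thickness = vertical thickness × cos δ = 113 × cos 38.17° = 88.8 ft.

88.8 ft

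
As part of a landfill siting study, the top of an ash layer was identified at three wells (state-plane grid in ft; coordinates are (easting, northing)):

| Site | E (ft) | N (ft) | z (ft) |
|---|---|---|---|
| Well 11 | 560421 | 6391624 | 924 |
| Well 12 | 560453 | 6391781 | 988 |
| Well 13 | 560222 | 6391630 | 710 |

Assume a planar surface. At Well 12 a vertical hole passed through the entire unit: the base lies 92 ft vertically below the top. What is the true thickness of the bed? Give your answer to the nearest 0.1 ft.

Let the plane be z = a·E + b·N + c.
Well 12−Well 11: 32a + 157b = 64;  Well 13−Well 11: −199a + 6b = −214.
Solving gives a = 1.08102, b = 0.18731.
|∇z| = √(a²+b²) = 1.09713, so dip δ = arctan(1.09713) = 47.65°.
True thickness = vertical thickness × cos δ = 92 × cos 47.65° = 62.0 ft.

62.0 ft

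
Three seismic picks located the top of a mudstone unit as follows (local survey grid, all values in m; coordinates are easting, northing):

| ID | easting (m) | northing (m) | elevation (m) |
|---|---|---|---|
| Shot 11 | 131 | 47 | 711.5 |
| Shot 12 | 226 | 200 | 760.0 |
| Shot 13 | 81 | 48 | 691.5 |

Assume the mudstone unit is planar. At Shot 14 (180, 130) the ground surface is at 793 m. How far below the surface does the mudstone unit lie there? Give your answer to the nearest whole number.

56 m

Two edge vectors: Shot 11→Shot 12 = (95, 153, 48.5), Shot 11→Shot 13 = (-50, 1, -20).
Normal n = (Shot 11→Shot 12) × (Shot 11→Shot 13) = (-3108.5, -525, 7745).
So ∂z/∂easting = −n_x/n_z = 0.40136 and ∂z/∂northing = −n_y/n_z = 0.06779.
Intercept c from Shot 11: 711.5 − 52.58 − 3.19 = 655.74.
At (180, 130): z_contact = 72.2 + 8.8 + 655.74 = 736.8 m.
Depth below ground = 793 − 736.8 = 56 m.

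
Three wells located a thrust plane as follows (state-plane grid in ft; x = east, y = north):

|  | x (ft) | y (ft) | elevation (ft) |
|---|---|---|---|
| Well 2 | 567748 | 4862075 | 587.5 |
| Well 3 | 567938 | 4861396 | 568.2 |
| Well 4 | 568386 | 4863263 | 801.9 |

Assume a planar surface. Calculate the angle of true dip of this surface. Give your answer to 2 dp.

Let the plane be z = a·x + b·y + c.
Well 3−Well 2: 190a − 679b = −19.3;  Well 4−Well 2: 638a + 1188b = 214.4.
Solving gives a = 0.18614, b = 0.08051.
Gradient magnitude |∇z| = √(a² + b²) = √(0.03465 + 0.00648) = 0.20280.
True dip = arctan(0.20280) = 11.46°, dipping toward WSW (azimuth ≈ 247°).

11.46°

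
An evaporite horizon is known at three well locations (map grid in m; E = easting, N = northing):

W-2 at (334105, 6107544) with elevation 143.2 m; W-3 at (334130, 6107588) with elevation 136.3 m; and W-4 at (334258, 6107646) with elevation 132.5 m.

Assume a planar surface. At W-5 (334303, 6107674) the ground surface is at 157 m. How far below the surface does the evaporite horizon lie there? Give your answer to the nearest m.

27 m

Let the plane be z = a·E + b·N + c.
W-3−W-2: 25a + 44b = −6.9;  W-4−W-2: 153a + 102b = −10.7.
Solving gives a = 0.05571497, b = −0.18847441.
Then c = 143.2 − a·334105 − b·6107544 = 1132644.33.
At (334303, 6107674): z_contact = 18625.7 − 1151140.3 + 1132644.33 = 129.7 m.
Depth below ground = 157 − 129.7 = 27 m.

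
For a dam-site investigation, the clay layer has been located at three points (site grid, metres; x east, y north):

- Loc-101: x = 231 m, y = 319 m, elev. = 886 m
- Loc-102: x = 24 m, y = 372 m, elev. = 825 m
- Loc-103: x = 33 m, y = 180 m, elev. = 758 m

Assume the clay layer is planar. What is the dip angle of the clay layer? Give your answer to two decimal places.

Two edge vectors: Loc-101→Loc-102 = (-207, 53, -61), Loc-101→Loc-103 = (-198, -139, -128).
Normal n = (Loc-101→Loc-102) × (Loc-101→Loc-103) = (-15263, -14418, 39267).
So ∂z/∂x = −n_x/n_z = 0.38870 and ∂z/∂y = −n_y/n_z = 0.36718.
Gradient magnitude |∇z| = √(a² + b²) = √(0.15109 + 0.13482) = 0.53470.
True dip = arctan(0.53470) = 28.13°, dipping toward SW (azimuth ≈ 227°).

28.13°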